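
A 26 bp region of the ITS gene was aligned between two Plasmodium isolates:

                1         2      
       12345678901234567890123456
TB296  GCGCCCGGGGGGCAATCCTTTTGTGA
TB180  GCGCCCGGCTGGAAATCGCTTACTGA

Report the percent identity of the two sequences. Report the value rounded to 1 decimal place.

Mismatches occur at site 9 (G/C), site 10 (G/T), site 13 (C/A), site 18 (C/G), site 19 (T/C), site 22 (T/A), site 23 (G/C).
19 of the 26 sites match, so the percent identity is 19/26 × 100 = 73.1%.

73.1%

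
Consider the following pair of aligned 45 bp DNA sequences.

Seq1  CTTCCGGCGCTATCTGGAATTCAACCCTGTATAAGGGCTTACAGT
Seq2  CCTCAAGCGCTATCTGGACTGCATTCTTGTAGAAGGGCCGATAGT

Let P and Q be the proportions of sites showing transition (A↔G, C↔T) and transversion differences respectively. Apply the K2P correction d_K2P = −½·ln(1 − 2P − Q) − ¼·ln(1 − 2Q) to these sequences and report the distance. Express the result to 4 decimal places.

0.3330

Mismatches occur at site 2 (T/C, transition), site 5 (C/A, transversion), site 6 (G/A, transition), site 19 (A/C, transversion), site 21 (T/G, transversion), site 24 (A/T, transversion), site 25 (C/T, transition), site 27 (C/T, transition), site 32 (T/G, transversion), site 39 (T/C, transition), site 40 (T/G, transversion), site 42 (C/T, transition).
Of the 12 differences, 6 transitions and 6 transversions over 45 sites: P = 6/45 = 0.133333, Q = 6/45 = 0.133333.
d = −0.5·ln(0.600001) − 0.25·ln(0.733334) = −0.5·(-0.510824) − 0.25·(-0.310154) = 0.3330.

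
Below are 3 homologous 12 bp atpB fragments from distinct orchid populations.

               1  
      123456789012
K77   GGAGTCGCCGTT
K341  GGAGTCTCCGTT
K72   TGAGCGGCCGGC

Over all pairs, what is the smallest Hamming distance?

1

Pairwise Hamming distances:
  K77 vs K341: 1
  K77 vs K72: 5
  K341 vs K72: 6
The smallest is 1, between K77 and K341.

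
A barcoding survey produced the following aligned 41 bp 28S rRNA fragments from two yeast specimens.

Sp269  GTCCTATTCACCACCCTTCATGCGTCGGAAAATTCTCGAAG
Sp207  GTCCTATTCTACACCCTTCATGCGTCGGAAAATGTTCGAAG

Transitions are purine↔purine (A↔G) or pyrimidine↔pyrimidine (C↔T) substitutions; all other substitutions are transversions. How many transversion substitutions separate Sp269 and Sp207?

3

Differing sites — 10:A/T (Tv); 11:C/A (Tv); 34:T/G (Tv); 35:C/T (Ti).
Of the 4 differences, 1 transition and 3 transversions, so the answer is 3.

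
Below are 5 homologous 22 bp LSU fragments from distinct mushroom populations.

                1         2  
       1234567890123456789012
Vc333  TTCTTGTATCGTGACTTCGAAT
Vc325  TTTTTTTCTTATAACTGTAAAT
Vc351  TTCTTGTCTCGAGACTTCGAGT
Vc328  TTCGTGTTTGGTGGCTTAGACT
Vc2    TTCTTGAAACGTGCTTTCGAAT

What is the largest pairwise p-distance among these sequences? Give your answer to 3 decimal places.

0.591

Pairwise Hamming distances:
  Vc333 vs Vc325: 9
  Vc333 vs Vc351: 3
  Vc333 vs Vc328: 6
  Vc333 vs Vc2: 4
  Vc325 vs Vc351: 10
  Vc325 vs Vc328: 12
  Vc325 vs Vc2: 13
  Vc351 vs Vc328: 7
  Vc351 vs Vc2: 7
  Vc328 vs Vc2: 9
The largest is 13 mismatches, between Vc325 and Vc2; p = 13/22 = 0.591.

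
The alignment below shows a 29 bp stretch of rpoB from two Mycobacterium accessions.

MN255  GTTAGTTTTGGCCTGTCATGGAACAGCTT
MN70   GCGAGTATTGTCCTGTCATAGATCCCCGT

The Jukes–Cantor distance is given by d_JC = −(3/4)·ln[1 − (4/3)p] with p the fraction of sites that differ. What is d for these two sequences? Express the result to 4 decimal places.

0.4006

The sequences differ at positions 2 (T/C), 3 (T/G), 7 (T/A), 11 (G/T), 20 (G/A), 23 (A/T), 25 (A/C), 26 (G/C), 28 (T/G).
p = 9/29 = 0.310345.
d = −0.75 · ln(1 − (4/3)·0.310345) = −0.75 · ln(0.586207) = −0.75 · (-0.534082) = 0.4006.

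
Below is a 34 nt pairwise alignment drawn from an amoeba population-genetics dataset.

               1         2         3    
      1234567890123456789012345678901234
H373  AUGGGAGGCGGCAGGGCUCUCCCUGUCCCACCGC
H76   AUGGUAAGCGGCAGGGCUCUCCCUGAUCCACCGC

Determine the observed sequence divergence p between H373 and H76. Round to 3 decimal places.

Differing sites — 5:G/U; 7:G/A; 26:U/A; 27:C/U.
There are 4 differences over 34 sites, so p = 4/34 = 0.118.

0.118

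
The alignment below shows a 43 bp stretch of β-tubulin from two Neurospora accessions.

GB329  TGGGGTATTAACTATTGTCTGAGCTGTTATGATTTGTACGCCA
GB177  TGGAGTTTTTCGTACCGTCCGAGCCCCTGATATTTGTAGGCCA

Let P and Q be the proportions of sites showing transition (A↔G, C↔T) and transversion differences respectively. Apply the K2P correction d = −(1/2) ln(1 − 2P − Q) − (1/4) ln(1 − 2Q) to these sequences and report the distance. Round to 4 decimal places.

0.4747

Differing sites — 4:G/A (Ti); 7:A/T (Tv); 10:A/T (Tv); 11:A/C (Tv); 12:C/G (Tv); 15:T/C (Ti); 16:T/C (Ti); 20:T/C (Ti); 25:T/C (Ti); 26:G/C (Tv); 27:T/C (Ti); 29:A/G (Ti); 30:T/A (Tv); 31:G/T (Tv); 39:C/G (Tv).
Of the 15 differences, 7 transitions and 8 transversions over 43 sites: P = 7/43 = 0.162791, Q = 8/43 = 0.186047.
d = −0.5·ln(0.488371) − 0.25·ln(0.627906) = −0.5·(-0.716680) − 0.25·(-0.465365) = 0.4747.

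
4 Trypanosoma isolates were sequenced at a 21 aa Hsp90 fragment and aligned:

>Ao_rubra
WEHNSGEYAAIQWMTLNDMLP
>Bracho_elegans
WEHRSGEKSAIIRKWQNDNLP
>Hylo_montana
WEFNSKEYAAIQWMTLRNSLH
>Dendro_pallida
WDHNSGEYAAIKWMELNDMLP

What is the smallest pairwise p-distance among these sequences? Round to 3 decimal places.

Pairwise Hamming distances:
  Ao_rubra vs Bracho_elegans: 9
  Ao_rubra vs Hylo_montana: 6
  Ao_rubra vs Dendro_pallida: 3
  Bracho_elegans vs Hylo_montana: 14
  Bracho_elegans vs Dendro_pallida: 10
  Hylo_montana vs Dendro_pallida: 9
The smallest is 3 mismatches, between Ao_rubra and Dendro_pallida; p = 3/21 = 0.143.

0.143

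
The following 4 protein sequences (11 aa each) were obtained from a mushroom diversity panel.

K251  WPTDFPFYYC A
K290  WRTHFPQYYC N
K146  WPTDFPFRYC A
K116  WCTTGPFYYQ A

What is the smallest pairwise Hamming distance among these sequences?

Pairwise Hamming distances:
  K251 vs K290: 4
  K251 vs K146: 1
  K251 vs K116: 4
  K290 vs K146: 5
  K290 vs K116: 6
  K146 vs K116: 5
The smallest is 1, between K251 and K146.

1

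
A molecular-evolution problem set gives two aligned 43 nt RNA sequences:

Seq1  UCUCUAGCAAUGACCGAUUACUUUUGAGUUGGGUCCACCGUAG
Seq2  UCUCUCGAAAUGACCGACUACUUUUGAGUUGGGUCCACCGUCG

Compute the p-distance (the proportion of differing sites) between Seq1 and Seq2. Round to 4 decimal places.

Differing sites — 6:A/C; 8:C/A; 18:U/C; 42:A/C.
There are 4 differences over 43 sites, so p = 4/43 = 0.0930.

0.0930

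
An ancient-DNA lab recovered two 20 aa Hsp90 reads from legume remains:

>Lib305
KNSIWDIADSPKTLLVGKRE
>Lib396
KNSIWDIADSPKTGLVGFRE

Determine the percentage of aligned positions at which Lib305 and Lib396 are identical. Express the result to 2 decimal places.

90.00%

Mismatches occur at site 14 (L↔G), site 18 (K↔F).
18 of the 20 sites match, so the percent identity is 18/20 × 100 = 90.00%.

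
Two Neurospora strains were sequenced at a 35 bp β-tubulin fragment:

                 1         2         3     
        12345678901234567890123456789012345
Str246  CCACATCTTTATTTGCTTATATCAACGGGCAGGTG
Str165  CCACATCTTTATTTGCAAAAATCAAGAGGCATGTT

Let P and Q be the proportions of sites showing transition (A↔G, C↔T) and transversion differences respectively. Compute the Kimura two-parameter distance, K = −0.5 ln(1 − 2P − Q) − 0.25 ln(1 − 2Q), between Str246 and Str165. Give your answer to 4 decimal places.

0.2347

The sequences differ at positions 17 (T/A, transversion), 18 (T/A, transversion), 20 (T/A, transversion), 26 (C/G, transversion), 27 (G/A, transition), 32 (G/T, transversion), 35 (G/T, transversion).
Of the 7 differences, 1 transition and 6 transversions over 35 sites: P = 1/35 = 0.028571, Q = 6/35 = 0.171429.
d = −0.5·ln(0.771429) − 0.25·ln(0.657142) = −0.5·(-0.259511) − 0.25·(-0.419855) = 0.2347.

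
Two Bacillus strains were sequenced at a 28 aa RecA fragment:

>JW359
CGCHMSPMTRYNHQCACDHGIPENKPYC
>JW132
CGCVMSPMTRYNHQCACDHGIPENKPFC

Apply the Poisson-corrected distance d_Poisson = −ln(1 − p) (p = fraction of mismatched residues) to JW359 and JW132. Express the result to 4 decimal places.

0.0741

The sequences differ at positions 4 (H/V), 27 (Y/F).
p = 2/28 = 0.071429.
d = −ln(1 − 0.071429) = −ln(0.928571) = 0.0741.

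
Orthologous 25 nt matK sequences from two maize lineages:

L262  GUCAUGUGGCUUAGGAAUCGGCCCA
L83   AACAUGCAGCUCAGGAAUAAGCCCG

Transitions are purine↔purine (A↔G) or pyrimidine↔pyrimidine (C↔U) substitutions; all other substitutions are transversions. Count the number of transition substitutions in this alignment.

6

The sequences differ at positions 1 (G/A, transition), 2 (U/A, transversion), 7 (U/C, transition), 8 (G/A, transition), 12 (U/C, transition), 19 (C/A, transversion), 20 (G/A, transition), 25 (A/G, transition).
Of the 8 differences, 6 transitions and 2 transversions, so the answer is 6.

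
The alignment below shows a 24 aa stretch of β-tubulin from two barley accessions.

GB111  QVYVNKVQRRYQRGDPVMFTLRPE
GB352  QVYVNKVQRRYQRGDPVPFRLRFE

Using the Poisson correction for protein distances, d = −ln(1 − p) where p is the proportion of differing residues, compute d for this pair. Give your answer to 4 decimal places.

0.1335

Differing sites — 18:M/P; 20:T/R; 23:P/F.
p = 3/24 = 0.125000.
d = −ln(1 − 0.125000) = −ln(0.875000) = 0.1335.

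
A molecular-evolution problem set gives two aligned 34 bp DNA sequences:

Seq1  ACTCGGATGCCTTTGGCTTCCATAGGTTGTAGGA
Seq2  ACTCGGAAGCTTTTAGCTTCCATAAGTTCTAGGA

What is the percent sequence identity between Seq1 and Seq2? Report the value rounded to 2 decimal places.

85.29%

Mismatches occur at site 8 (T/A), site 11 (C/T), site 15 (G/A), site 25 (G/A), site 29 (G/C).
29 of the 34 sites match, so the percent identity is 29/34 × 100 = 85.29%.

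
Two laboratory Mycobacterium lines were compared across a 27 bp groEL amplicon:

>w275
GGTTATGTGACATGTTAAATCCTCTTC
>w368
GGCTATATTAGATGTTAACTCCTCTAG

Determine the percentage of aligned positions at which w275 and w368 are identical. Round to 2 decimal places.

The sequences differ at positions 3 (T/C), 7 (G/A), 9 (G/T), 11 (C/G), 19 (A/C), 26 (T/A), 27 (C/G).
20 of the 27 sites match, so the percent identity is 20/27 × 100 = 74.07%.

74.07%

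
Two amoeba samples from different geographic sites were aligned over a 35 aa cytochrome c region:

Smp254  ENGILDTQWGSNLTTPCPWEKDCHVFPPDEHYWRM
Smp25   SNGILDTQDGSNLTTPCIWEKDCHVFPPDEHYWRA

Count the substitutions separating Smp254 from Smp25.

4

Mismatches occur at site 1 (E→S), site 9 (W→D), site 18 (P→I), site 35 (M→A).
That gives 4 mismatches out of 35 aligned sites, so the Hamming distance is 4.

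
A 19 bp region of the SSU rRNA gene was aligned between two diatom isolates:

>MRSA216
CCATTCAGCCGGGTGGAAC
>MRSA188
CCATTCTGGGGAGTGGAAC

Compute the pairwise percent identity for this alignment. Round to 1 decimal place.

Mismatches occur at site 7 (A→T), site 9 (C→G), site 10 (C→G), site 12 (G→A).
15 of the 19 sites match, so the percent identity is 15/19 × 100 = 78.9%.

78.9%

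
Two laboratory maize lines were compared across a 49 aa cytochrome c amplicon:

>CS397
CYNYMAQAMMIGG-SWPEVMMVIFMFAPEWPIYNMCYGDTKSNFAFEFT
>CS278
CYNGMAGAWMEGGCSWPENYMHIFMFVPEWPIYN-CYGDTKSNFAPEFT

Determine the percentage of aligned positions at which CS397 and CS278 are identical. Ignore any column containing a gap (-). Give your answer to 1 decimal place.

Excluding the 2 gap columns leaves 47 comparable sites.
The sequences differ at positions 4 (Y/G), 7 (Q/G), 9 (M/W), 11 (I/E), 19 (V/N), 20 (M/Y), 22 (V/H), 27 (A/V), 46 (F/P).
38 of the 47 comparable sites match, so the percent identity is 38/47 × 100 = 80.9%.

80.9%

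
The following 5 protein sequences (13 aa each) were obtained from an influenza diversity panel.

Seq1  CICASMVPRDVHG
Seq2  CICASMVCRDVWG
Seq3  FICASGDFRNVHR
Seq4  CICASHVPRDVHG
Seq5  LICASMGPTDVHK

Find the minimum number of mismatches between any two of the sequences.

Pairwise Hamming distances:
  Seq1 vs Seq2: 2
  Seq1 vs Seq3: 6
  Seq1 vs Seq4: 1
  Seq1 vs Seq5: 4
  Seq2 vs Seq3: 7
  Seq2 vs Seq4: 3
  Seq2 vs Seq5: 6
  Seq3 vs Seq4: 6
  Seq3 vs Seq5: 7
  Seq4 vs Seq5: 5
The smallest is 1, between Seq1 and Seq4.

1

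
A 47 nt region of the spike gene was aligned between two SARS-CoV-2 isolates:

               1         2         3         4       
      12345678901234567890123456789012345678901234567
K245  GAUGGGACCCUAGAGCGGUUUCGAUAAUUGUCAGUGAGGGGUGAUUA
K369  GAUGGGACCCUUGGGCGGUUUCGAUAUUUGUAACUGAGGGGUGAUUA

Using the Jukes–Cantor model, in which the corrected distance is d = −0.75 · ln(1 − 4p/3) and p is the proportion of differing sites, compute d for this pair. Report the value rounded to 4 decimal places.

0.1147

Differing sites — 12:A/U; 14:A/G; 27:A/U; 32:C/A; 34:G/C.
p = 5/47 = 0.106383.
d = −0.75 · ln(1 − (4/3)·0.106383) = −0.75 · ln(0.858156) = −0.75 · (-0.152969) = 0.1147.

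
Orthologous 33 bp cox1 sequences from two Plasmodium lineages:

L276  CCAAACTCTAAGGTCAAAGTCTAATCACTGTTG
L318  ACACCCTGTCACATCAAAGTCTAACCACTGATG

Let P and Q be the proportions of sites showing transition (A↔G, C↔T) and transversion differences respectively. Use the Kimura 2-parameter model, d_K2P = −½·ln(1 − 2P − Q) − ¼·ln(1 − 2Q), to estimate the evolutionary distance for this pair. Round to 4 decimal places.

Mismatches occur at site 1 (C/A, transversion), site 4 (A/C, transversion), site 5 (A/C, transversion), site 8 (C/G, transversion), site 10 (A/C, transversion), site 12 (G/C, transversion), site 13 (G/A, transition), site 25 (T/C, transition), site 31 (T/A, transversion).
Of the 9 differences, 2 transitions and 7 transversions over 33 sites: P = 2/33 = 0.060606, Q = 7/33 = 0.212121.
d = −0.5·ln(0.666667) − 0.25·ln(0.575758) = −0.5·(-0.405465) − 0.25·(-0.552068) = 0.3407.

0.3407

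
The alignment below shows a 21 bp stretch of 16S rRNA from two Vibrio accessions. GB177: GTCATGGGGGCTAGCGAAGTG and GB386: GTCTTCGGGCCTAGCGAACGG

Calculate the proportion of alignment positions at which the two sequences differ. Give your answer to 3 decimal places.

0.238

The sequences differ at positions 4 (A/T), 6 (G/C), 10 (G/C), 19 (G/C), 20 (T/G).
There are 5 differences over 21 sites, so p = 5/21 = 0.238.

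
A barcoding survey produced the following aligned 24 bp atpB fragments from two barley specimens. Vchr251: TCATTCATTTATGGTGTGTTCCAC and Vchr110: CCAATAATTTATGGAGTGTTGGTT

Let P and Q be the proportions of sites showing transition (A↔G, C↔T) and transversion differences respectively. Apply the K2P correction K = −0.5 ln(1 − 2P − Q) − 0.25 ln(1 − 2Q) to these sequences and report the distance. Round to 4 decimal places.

0.4428

Differing sites — 1:T/C (Ti); 4:T/A (Tv); 6:C/A (Tv); 15:T/A (Tv); 21:C/G (Tv); 22:C/G (Tv); 23:A/T (Tv); 24:C/T (Ti).
Of the 8 differences, 2 transitions and 6 transversions over 24 sites: P = 2/24 = 0.083333, Q = 6/24 = 0.250000.
d = −0.5·ln(0.583334) − 0.25·ln(0.500000) = −0.5·(-0.538995) − 0.25·(-0.693147) = 0.4428.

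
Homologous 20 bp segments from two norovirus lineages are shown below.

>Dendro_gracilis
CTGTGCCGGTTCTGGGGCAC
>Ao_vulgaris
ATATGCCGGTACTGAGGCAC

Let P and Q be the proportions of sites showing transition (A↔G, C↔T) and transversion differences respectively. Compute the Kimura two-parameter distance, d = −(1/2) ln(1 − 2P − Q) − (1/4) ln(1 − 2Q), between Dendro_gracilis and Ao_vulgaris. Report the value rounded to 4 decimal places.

Differing sites — 1:C/A (Tv); 3:G/A (Ti); 11:T/A (Tv); 15:G/A (Ti).
Of the 4 differences, 2 transitions and 2 transversions over 20 sites: P = 2/20 = 0.100000, Q = 2/20 = 0.100000.
d = −0.5·ln(0.700000) − 0.25·ln(0.800000) = −0.5·(-0.356675) − 0.25·(-0.223144) = 0.2341.

0.2341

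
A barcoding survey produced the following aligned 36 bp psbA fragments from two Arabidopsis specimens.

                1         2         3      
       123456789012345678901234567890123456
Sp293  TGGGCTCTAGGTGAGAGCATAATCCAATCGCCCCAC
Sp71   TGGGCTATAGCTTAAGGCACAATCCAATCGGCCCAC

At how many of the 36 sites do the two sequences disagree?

7

The sequences differ at positions 7 (C/A), 11 (G/C), 13 (G/T), 15 (G/A), 16 (A/G), 20 (T/C), 31 (C/G).
That gives 7 mismatches out of 36 aligned sites, so the Hamming distance is 7.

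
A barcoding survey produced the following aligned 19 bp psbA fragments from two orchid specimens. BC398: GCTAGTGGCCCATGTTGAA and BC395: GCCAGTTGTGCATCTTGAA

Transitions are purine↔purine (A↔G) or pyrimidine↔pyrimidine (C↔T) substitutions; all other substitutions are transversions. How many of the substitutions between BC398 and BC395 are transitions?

2

Mismatches occur at site 3 (T↔C, transition), site 7 (G↔T, transversion), site 9 (C↔T, transition), site 10 (C↔G, transversion), site 14 (G↔C, transversion).
Of the 5 differences, 2 transitions and 3 transversions, so the answer is 2.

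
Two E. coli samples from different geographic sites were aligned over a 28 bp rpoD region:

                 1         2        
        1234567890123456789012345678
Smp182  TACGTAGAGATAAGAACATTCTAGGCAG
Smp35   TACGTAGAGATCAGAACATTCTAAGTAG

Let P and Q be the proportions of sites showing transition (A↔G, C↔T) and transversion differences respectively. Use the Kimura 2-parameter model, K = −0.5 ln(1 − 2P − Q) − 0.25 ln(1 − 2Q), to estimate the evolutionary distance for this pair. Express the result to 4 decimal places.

Mismatches occur at site 12 (A↔C, transversion), site 24 (G↔A, transition), site 26 (C↔T, transition).
Of the 3 differences, 2 transitions and 1 transversion over 28 sites: P = 2/28 = 0.071429, Q = 1/28 = 0.035714.
d = −0.5·ln(0.821428) − 0.25·ln(0.928572) = −0.5·(-0.196711) − 0.25·(-0.074107) = 0.1169.

0.1169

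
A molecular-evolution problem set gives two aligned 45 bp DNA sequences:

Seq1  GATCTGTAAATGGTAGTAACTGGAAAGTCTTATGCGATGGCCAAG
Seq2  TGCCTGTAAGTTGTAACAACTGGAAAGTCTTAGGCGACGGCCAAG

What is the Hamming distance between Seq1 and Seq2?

9

Differing sites — 1:G/T; 2:A/G; 3:T/C; 10:A/G; 12:G/T; 16:G/A; 17:T/C; 33:T/G; 38:T/C.
That gives 9 mismatches out of 45 aligned sites, so the Hamming distance is 9.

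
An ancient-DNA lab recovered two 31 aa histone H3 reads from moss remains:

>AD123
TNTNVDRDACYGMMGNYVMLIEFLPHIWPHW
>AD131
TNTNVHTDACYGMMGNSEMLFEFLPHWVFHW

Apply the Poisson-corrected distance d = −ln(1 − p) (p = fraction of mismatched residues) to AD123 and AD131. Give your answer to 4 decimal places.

0.2985

Differing sites — 6:D/H; 7:R/T; 17:Y/S; 18:V/E; 21:I/F; 27:I/W; 28:W/V; 29:P/F.
p = 8/31 = 0.258065.
d = −ln(1 − 0.258065) = −ln(0.741935) = 0.2985.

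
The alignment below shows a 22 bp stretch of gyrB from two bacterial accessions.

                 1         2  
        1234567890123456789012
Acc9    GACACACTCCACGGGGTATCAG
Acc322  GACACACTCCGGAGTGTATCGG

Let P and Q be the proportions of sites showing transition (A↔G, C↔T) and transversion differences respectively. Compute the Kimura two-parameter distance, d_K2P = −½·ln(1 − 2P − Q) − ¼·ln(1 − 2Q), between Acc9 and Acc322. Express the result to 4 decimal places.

0.2762

Differing sites — 11:A/G (Ti); 12:C/G (Tv); 13:G/A (Ti); 15:G/T (Tv); 21:A/G (Ti).
Of the 5 differences, 3 transitions and 2 transversions over 22 sites: P = 3/22 = 0.136364, Q = 2/22 = 0.090909.
d = −0.5·ln(0.636363) − 0.25·ln(0.818182) = −0.5·(-0.451986) − 0.25·(-0.200670) = 0.2762.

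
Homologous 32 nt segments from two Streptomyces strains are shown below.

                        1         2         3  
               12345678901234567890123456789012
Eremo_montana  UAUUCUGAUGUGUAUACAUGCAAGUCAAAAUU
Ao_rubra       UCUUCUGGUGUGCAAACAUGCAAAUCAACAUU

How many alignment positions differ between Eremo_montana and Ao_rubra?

6

Differing sites — 2:A/C; 8:A/G; 13:U/C; 15:U/A; 24:G/A; 29:A/C.
That gives 6 mismatches out of 32 aligned sites, so the Hamming distance is 6.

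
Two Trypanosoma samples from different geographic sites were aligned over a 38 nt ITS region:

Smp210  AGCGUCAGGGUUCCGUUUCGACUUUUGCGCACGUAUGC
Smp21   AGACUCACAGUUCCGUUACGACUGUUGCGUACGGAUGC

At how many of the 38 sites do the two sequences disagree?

8

Differing sites — 3:C/A; 4:G/C; 8:G/C; 9:G/A; 18:U/A; 24:U/G; 30:C/U; 34:U/G.
That gives 8 mismatches out of 38 aligned sites, so the Hamming distance is 8.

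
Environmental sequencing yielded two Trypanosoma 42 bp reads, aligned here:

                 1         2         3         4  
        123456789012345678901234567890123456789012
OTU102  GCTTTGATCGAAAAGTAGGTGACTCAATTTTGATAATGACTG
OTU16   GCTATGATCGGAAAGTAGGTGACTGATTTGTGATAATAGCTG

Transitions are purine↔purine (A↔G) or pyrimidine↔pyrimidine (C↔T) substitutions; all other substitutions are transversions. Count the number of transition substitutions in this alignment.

3

Mismatches occur at site 4 (T/A, transversion), site 11 (A/G, transition), site 25 (C/G, transversion), site 27 (A/T, transversion), site 30 (T/G, transversion), site 38 (G/A, transition), site 39 (A/G, transition).
Of the 7 differences, 3 transitions and 4 transversions, so the answer is 3.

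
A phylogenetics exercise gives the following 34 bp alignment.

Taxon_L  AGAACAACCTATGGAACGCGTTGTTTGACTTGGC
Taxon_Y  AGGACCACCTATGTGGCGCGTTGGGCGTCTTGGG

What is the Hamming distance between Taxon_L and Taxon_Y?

10

Mismatches occur at site 3 (A→G), site 6 (A→C), site 14 (G→T), site 15 (A→G), site 16 (A→G), site 24 (T→G), site 25 (T→G), site 26 (T→C), site 28 (A→T), site 34 (C→G).
That gives 10 mismatches out of 34 aligned sites, so the Hamming distance is 10.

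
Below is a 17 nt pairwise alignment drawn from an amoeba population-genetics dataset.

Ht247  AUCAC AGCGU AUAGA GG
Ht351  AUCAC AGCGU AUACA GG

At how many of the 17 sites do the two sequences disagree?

The sequences differ at position 14 (G/C).
That gives 1 mismatch out of 17 aligned sites, so the Hamming distance is 1.

1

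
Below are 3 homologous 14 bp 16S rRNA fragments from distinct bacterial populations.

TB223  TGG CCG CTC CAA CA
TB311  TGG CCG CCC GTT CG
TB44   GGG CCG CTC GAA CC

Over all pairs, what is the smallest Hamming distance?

3

Pairwise Hamming distances:
  TB223 vs TB311: 5
  TB223 vs TB44: 3
  TB311 vs TB44: 5
The smallest is 3, between TB223 and TB44.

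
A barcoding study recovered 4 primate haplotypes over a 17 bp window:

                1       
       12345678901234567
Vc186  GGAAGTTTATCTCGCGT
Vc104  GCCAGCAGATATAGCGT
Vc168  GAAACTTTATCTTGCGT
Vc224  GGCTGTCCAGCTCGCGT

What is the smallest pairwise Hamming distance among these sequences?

Pairwise Hamming distances:
  Vc186 vs Vc104: 7
  Vc186 vs Vc168: 3
  Vc186 vs Vc224: 5
  Vc104 vs Vc168: 8
  Vc104 vs Vc224: 8
  Vc168 vs Vc224: 8
The smallest is 3, between Vc186 and Vc168.

3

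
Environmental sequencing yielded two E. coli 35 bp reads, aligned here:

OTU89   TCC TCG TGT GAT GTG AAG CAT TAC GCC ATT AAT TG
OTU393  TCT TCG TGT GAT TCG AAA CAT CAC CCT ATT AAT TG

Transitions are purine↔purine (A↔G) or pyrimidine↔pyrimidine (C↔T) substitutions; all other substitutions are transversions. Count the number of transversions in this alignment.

2

Mismatches occur at site 3 (C/T, transition), site 13 (G/T, transversion), site 14 (T/C, transition), site 18 (G/A, transition), site 22 (T/C, transition), site 25 (G/C, transversion), site 27 (C/T, transition).
Of the 7 differences, 5 transitions and 2 transversions, so the answer is 2.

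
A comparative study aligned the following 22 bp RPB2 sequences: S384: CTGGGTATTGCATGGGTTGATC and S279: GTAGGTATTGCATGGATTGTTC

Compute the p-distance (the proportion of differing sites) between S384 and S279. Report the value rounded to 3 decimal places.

The sequences differ at positions 1 (C/G), 3 (G/A), 16 (G/A), 20 (A/T).
There are 4 differences over 22 sites, so p = 4/22 = 0.182.

0.182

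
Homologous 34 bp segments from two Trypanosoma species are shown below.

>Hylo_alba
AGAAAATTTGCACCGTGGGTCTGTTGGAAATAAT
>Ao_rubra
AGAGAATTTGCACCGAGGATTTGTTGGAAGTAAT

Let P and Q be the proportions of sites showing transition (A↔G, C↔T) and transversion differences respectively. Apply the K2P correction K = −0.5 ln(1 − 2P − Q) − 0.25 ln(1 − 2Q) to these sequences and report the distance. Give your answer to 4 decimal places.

Differing sites — 4:A/G (Ti); 16:T/A (Tv); 19:G/A (Ti); 21:C/T (Ti); 30:A/G (Ti).
Of the 5 differences, 4 transitions and 1 transversion over 34 sites: P = 4/34 = 0.117647, Q = 1/34 = 0.029412.
d = −0.5·ln(0.735294) − 0.25·ln(0.941176) = −0.5·(-0.307485) − 0.25·(-0.060625) = 0.1689.

0.1689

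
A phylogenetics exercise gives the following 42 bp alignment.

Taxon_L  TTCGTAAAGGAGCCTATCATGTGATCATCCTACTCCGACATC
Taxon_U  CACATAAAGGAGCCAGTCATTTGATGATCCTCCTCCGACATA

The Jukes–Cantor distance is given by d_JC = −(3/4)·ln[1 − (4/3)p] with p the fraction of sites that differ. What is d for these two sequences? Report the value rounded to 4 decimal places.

Mismatches occur at site 1 (T/C), site 2 (T/A), site 4 (G/A), site 15 (T/A), site 16 (A/G), site 21 (G/T), site 26 (C/G), site 32 (A/C), site 42 (C/A).
p = 9/42 = 0.214286.
d = −0.75 · ln(1 − (4/3)·0.214286) = −0.75 · ln(0.714285) = −0.75 · (-0.336473) = 0.2524.

0.2524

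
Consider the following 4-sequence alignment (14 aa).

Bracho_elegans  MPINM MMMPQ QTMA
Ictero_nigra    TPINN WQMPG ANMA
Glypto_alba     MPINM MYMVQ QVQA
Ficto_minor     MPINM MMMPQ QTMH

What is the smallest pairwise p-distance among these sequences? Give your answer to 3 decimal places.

Pairwise Hamming distances:
  Bracho_elegans vs Ictero_nigra: 7
  Bracho_elegans vs Glypto_alba: 4
  Bracho_elegans vs Ficto_minor: 1
  Ictero_nigra vs Glypto_alba: 9
  Ictero_nigra vs Ficto_minor: 8
  Glypto_alba vs Ficto_minor: 5
The smallest is 1 mismatch, between Bracho_elegans and Ficto_minor; p = 1/14 = 0.071.

0.071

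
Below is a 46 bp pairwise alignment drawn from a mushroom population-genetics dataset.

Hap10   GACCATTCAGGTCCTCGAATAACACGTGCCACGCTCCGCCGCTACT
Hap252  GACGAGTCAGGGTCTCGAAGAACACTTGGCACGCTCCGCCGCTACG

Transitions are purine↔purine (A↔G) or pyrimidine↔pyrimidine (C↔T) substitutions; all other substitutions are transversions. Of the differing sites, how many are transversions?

7

Differing sites — 4:C/G (Tv); 6:T/G (Tv); 12:T/G (Tv); 13:C/T (Ti); 20:T/G (Tv); 26:G/T (Tv); 29:C/G (Tv); 46:T/G (Tv).
Of the 8 differences, 1 transition and 7 transversions, so the answer is 7.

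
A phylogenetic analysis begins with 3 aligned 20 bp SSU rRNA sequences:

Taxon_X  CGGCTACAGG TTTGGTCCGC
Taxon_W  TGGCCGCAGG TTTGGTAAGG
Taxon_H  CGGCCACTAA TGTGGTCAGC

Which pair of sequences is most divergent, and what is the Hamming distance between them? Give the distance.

Pairwise Hamming distances:
  Taxon_X vs Taxon_W: 6
  Taxon_X vs Taxon_H: 6
  Taxon_W vs Taxon_H: 8
The largest is 8, between Taxon_W and Taxon_H.

8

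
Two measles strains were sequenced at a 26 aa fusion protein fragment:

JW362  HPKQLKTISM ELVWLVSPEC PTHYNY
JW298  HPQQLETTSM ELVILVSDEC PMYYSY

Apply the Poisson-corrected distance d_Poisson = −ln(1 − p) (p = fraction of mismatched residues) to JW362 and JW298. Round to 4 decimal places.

Mismatches occur at site 3 (K→Q), site 6 (K→E), site 8 (I→T), site 14 (W→I), site 18 (P→D), site 22 (T→M), site 23 (H→Y), site 25 (N→S).
p = 8/26 = 0.307692.
d = −ln(1 − 0.307692) = −ln(0.692308) = 0.3677.

0.3677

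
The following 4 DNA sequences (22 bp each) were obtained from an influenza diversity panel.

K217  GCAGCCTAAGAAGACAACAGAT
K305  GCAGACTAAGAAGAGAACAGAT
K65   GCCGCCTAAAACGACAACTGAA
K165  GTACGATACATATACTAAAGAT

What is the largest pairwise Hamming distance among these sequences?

Pairwise Hamming distances:
  K217 vs K305: 2
  K217 vs K65: 5
  K217 vs K165: 10
  K305 vs K65: 7
  K305 vs K165: 11
  K65 vs K165: 13
The largest is 13, between K65 and K165.

13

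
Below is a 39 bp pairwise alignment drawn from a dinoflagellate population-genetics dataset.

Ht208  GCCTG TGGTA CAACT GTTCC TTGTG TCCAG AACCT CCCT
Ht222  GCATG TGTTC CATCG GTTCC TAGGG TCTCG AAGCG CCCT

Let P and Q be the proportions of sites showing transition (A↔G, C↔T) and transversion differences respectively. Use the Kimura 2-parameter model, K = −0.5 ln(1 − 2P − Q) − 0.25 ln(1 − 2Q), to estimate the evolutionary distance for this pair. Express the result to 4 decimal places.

Mismatches occur at site 3 (C→A, transversion), site 8 (G→T, transversion), site 10 (A→C, transversion), site 13 (A→T, transversion), site 15 (T→G, transversion), site 22 (T→A, transversion), site 24 (T→G, transversion), site 28 (C→T, transition), site 29 (A→C, transversion), site 33 (C→G, transversion), site 35 (T→G, transversion).
Of the 11 differences, 1 transition and 10 transversions over 39 sites: P = 1/39 = 0.025641, Q = 10/39 = 0.256410.
d = −0.5·ln(0.692308) − 0.25·ln(0.487180) = −0.5·(-0.367724) − 0.25·(-0.719122) = 0.3636.

0.3636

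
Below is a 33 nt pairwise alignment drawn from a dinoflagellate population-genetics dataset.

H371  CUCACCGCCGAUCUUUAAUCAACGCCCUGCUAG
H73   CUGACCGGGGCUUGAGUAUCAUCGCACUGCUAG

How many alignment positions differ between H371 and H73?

11

The sequences differ at positions 3 (C/G), 8 (C/G), 9 (C/G), 11 (A/C), 13 (C/U), 14 (U/G), 15 (U/A), 16 (U/G), 17 (A/U), 22 (A/U), 26 (C/A).
That gives 11 mismatches out of 33 aligned sites, so the Hamming distance is 11.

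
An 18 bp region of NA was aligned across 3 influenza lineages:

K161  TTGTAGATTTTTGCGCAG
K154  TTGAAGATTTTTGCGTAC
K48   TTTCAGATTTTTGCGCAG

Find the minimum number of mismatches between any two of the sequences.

2

Pairwise Hamming distances:
  K161 vs K154: 3
  K161 vs K48: 2
  K154 vs K48: 4
The smallest is 2, between K161 and K48.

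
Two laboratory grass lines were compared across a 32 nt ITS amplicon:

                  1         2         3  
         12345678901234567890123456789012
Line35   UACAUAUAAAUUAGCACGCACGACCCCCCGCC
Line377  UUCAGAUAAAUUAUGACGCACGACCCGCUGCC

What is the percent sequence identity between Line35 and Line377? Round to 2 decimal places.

81.25%

The sequences differ at positions 2 (A/U), 5 (U/G), 14 (G/U), 15 (C/G), 27 (C/G), 29 (C/U).
26 of the 32 sites match, so the percent identity is 26/32 × 100 = 81.25%.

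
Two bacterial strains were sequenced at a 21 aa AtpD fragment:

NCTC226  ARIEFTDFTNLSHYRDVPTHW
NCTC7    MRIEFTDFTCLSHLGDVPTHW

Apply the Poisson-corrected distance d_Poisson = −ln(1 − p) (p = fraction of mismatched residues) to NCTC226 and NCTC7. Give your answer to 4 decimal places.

Differing sites — 1:A/M; 10:N/C; 14:Y/L; 15:R/G.
p = 4/21 = 0.190476.
d = −ln(1 − 0.190476) = −ln(0.809524) = 0.2113.

0.2113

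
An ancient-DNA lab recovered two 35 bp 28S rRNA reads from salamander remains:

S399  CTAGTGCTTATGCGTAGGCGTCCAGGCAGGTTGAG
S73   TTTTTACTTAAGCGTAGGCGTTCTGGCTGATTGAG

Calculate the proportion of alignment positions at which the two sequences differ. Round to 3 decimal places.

Differing sites — 1:C/T; 3:A/T; 4:G/T; 6:G/A; 11:T/A; 22:C/T; 24:A/T; 28:A/T; 30:G/A.
There are 9 differences over 35 sites, so p = 9/35 = 0.257.

0.257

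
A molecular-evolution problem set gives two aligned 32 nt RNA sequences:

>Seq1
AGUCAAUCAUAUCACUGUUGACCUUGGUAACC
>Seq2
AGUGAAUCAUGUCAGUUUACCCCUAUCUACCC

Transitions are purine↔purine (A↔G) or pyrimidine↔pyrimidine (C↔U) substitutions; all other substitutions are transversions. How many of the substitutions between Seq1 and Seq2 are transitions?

1

Differing sites — 4:C/G (Tv); 11:A/G (Ti); 15:C/G (Tv); 17:G/U (Tv); 19:U/A (Tv); 20:G/C (Tv); 21:A/C (Tv); 25:U/A (Tv); 26:G/U (Tv); 27:G/C (Tv); 30:A/C (Tv).
Of the 11 differences, 1 transition and 10 transversions, so the answer is 1.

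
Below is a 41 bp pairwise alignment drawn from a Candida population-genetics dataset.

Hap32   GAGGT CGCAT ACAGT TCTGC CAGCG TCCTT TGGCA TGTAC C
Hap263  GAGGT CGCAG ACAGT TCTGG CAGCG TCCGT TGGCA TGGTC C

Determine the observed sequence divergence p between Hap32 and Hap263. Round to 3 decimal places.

Mismatches occur at site 10 (T/G), site 20 (C/G), site 29 (T/G), site 38 (T/G), site 39 (A/T).
There are 5 differences over 41 sites, so p = 5/41 = 0.122.

0.122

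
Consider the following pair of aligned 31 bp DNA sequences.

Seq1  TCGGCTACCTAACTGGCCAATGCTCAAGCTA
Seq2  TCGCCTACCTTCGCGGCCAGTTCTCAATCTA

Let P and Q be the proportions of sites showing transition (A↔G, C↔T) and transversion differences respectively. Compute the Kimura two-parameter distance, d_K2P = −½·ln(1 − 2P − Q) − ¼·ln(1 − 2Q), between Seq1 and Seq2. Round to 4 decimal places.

0.3171

Differing sites — 4:G/C (Tv); 11:A/T (Tv); 12:A/C (Tv); 13:C/G (Tv); 14:T/C (Ti); 20:A/G (Ti); 22:G/T (Tv); 28:G/T (Tv).
Of the 8 differences, 2 transitions and 6 transversions over 31 sites: P = 2/31 = 0.064516, Q = 6/31 = 0.193548.
d = −0.5·ln(0.677420) − 0.25·ln(0.612904) = −0.5·(-0.389464) − 0.25·(-0.489547) = 0.3171.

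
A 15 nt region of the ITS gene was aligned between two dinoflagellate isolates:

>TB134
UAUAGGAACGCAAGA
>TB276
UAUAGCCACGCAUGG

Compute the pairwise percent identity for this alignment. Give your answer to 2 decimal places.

The sequences differ at positions 6 (G/C), 7 (A/C), 13 (A/U), 15 (A/G).
11 of the 15 sites match, so the percent identity is 11/15 × 100 = 73.33%.

73.33%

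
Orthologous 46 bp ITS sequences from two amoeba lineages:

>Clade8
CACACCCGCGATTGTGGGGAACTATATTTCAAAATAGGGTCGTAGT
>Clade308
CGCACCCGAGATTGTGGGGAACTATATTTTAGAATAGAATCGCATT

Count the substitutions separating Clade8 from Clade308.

8

Differing sites — 2:A/G; 9:C/A; 30:C/T; 32:A/G; 38:G/A; 39:G/A; 43:T/C; 45:G/T.
That gives 8 mismatches out of 46 aligned sites, so the Hamming distance is 8.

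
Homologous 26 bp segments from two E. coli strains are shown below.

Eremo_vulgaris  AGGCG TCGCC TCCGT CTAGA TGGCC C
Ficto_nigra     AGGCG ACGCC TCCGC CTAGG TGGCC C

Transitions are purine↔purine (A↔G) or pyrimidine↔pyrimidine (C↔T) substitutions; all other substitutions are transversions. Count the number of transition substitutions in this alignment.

Mismatches occur at site 6 (T→A, transversion), site 15 (T→C, transition), site 20 (A→G, transition).
Of the 3 differences, 2 transitions and 1 transversion, so the answer is 2.

2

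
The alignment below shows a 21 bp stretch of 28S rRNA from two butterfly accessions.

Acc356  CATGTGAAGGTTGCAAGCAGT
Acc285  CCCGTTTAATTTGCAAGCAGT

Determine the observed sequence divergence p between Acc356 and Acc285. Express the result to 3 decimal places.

Differing sites — 2:A/C; 3:T/C; 6:G/T; 7:A/T; 9:G/A; 10:G/T.
There are 6 differences over 21 sites, so p = 6/21 = 0.286.

0.286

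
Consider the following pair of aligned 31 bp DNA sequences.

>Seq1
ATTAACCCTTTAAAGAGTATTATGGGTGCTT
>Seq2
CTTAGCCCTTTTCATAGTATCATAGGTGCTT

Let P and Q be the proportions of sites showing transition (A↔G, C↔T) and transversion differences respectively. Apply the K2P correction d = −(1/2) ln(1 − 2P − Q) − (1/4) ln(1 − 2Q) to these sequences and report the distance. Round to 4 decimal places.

0.2694

Differing sites — 1:A/C (Tv); 5:A/G (Ti); 12:A/T (Tv); 13:A/C (Tv); 15:G/T (Tv); 21:T/C (Ti); 24:G/A (Ti).
Of the 7 differences, 3 transitions and 4 transversions over 31 sites: P = 3/31 = 0.096774, Q = 4/31 = 0.129032.
d = −0.5·ln(0.677420) − 0.25·ln(0.741936) = −0.5·(-0.389464) − 0.25·(-0.298492) = 0.2694.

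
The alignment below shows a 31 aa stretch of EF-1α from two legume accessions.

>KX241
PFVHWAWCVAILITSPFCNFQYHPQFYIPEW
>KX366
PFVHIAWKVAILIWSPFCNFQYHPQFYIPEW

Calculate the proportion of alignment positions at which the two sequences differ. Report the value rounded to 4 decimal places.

0.0968

The sequences differ at positions 5 (W/I), 8 (C/K), 14 (T/W).
There are 3 differences over 31 sites, so p = 3/31 = 0.0968.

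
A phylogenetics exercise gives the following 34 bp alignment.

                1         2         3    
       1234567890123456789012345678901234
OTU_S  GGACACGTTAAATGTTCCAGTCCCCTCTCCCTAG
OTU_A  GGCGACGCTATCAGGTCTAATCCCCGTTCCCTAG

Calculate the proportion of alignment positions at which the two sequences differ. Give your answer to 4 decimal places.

0.3235

The sequences differ at positions 3 (A/C), 4 (C/G), 8 (T/C), 11 (A/T), 12 (A/C), 13 (T/A), 15 (T/G), 18 (C/T), 20 (G/A), 26 (T/G), 27 (C/T).
There are 11 differences over 34 sites, so p = 11/34 = 0.3235.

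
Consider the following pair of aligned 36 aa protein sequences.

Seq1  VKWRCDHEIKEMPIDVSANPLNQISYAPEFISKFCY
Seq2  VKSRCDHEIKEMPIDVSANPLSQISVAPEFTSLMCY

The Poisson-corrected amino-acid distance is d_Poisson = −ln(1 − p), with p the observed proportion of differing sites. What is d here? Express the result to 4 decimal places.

0.1823

The sequences differ at positions 3 (W/S), 22 (N/S), 26 (Y/V), 31 (I/T), 33 (K/L), 34 (F/M).
p = 6/36 = 0.166667.
d = −ln(1 − 0.166667) = −ln(0.833333) = 0.1823.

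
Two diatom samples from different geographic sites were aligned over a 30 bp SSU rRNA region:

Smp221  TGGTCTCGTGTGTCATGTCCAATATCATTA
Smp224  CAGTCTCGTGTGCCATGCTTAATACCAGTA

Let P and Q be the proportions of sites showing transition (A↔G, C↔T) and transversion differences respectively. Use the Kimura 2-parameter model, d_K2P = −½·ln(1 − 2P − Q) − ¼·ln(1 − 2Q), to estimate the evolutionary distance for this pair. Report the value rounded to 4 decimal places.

0.3638

Differing sites — 1:T/C (Ti); 2:G/A (Ti); 13:T/C (Ti); 18:T/C (Ti); 19:C/T (Ti); 20:C/T (Ti); 25:T/C (Ti); 28:T/G (Tv).
Of the 8 differences, 7 transitions and 1 transversion over 30 sites: P = 7/30 = 0.233333, Q = 1/30 = 0.033333.
d = −0.5·ln(0.500001) − 0.25·ln(0.933334) = −0.5·(-0.693145) − 0.25·(-0.068992) = 0.3638.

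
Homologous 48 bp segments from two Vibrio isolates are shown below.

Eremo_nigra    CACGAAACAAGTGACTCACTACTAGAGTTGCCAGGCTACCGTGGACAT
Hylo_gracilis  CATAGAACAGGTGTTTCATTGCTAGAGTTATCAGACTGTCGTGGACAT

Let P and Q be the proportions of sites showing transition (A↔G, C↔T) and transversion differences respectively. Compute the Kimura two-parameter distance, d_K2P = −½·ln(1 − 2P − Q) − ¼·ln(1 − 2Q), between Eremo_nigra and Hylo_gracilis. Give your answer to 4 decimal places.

Mismatches occur at site 3 (C/T, transition), site 4 (G/A, transition), site 5 (A/G, transition), site 10 (A/G, transition), site 14 (A/T, transversion), site 15 (C/T, transition), site 19 (C/T, transition), site 21 (A/G, transition), site 30 (G/A, transition), site 31 (C/T, transition), site 35 (G/A, transition), site 38 (A/G, transition), site 39 (C/T, transition).
Of the 13 differences, 12 transitions and 1 transversion over 48 sites: P = 12/48 = 0.250000, Q = 1/48 = 0.020833.
d = −0.5·ln(0.479167) − 0.25·ln(0.958334) = −0.5·(-0.735706) − 0.25·(-0.042559) = 0.3785.

0.3785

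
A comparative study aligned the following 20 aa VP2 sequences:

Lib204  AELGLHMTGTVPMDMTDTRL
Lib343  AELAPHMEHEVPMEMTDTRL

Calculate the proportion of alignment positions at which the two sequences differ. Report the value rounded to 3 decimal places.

The sequences differ at positions 4 (G/A), 5 (L/P), 8 (T/E), 9 (G/H), 10 (T/E), 14 (D/E).
There are 6 differences over 20 sites, so p = 6/20 = 0.300.

0.300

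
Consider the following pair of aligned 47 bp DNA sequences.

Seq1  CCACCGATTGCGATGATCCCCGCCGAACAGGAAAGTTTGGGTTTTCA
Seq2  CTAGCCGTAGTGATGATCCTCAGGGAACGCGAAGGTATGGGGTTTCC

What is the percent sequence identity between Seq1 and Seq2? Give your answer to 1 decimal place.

66.0%

The sequences differ at positions 2 (C/T), 4 (C/G), 6 (G/C), 7 (A/G), 9 (T/A), 11 (C/T), 20 (C/T), 22 (G/A), 23 (C/G), 24 (C/G), 29 (A/G), 30 (G/C), 34 (A/G), 37 (T/A), 42 (T/G), 47 (A/C).
31 of the 47 sites match, so the percent identity is 31/47 × 100 = 66.0%.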